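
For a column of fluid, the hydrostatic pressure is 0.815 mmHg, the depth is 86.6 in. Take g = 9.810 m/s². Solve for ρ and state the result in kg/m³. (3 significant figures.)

5.04 kg/m³

Solving P = ρ·g·h for ρ: ρ = P/(g·h).
P = 0.815 mmHg = 108.7 Pa; h = 86.6 in = 2.200 m; g = 9.810 m/s².
ρ = 5.035 kg/m³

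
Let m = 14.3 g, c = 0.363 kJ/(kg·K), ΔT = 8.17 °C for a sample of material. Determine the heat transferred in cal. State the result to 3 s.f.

Q is given directly by: Q = mcΔT.
m = 14.3 g = 0.01430 kg; c = 0.363 kJ/(kg·K) = 363.0 J/(kg·K); ΔT = 8.17 °C = 8.170 K.
Q = 42.41 J
42.41 J × (1 cal / 4.184 J) = 10.14 cal

10.1 cal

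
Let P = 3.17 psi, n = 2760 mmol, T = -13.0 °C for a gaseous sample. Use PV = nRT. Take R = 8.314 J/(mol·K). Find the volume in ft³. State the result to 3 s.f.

From the ideal-gas law: V = nRT/P.
P = 3.17 psi = 21856 Pa; n = 2760 mmol = 2.760 mol; T = -13.0 °C = 260.1 K; R = 8.314 J/(mol·K).
V = 0.2731 m³
0.2731 m³ × (1 ft³ / 0.02832 m³) = 9.645 ft³

9.65 ft³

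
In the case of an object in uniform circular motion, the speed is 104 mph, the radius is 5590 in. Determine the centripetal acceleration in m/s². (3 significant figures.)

15.2 m/s²

Directly: a = v²/r.
v = 104 mph = 46.49 m/s; r = 5590 in = 142.0 m.
a = 15.22 m/s²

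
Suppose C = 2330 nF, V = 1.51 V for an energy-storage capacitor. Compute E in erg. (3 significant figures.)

26.6 erg

E is given directly by: E = ½CV².
C = 2330 nF = 2.330×10^-6 F; V = 1.51 V.
E = 2.656×10^-6 J
2.656×10^-6 J × (1 erg / 1.000×10^-7 J) = 26.56 erg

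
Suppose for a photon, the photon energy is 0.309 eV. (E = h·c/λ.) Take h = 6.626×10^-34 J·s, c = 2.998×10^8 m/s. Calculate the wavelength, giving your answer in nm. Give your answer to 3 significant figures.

4010 nm

Rearranging: λ = hc/E.
E = 0.309 eV = 4.951×10^-20 J; h = 6.626×10^-34 J·s; c = 2.998×10^8 m/s.
λ = 4.012×10^-6 m
4.012×10^-6 m × (1 nm / 1.000×10^-9 m) = 4012 nm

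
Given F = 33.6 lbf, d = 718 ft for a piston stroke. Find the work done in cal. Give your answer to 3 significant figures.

7820 cal

W is given directly by: W = F·d.
F = 33.6 lbf = 149.5 N; d = 718 ft = 218.8 m.
W = 32709 J
32709 J × (1 cal / 4.184 J) = 7818 cal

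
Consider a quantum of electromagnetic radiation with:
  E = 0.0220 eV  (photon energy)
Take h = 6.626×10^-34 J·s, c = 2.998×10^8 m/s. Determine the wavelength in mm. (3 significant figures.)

0.0564 mm

Rearranging E = h·c/λ for λ: λ = hc/E.
E = 0.0220 eV = 3.525×10^-21 J; h = 6.626×10^-34 J·s; c = 2.998×10^8 m/s.
λ = 5.636×10^-5 m
5.636×10^-5 m × (1 mm / 0.001000 m) = 0.05636 mm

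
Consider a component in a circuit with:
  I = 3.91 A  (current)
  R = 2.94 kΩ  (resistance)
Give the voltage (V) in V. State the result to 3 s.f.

From Ohm's law: V = IR.
I = 3.91 A; R = 2.94 kΩ = 2940 Ω.
V = 11495 V

11500 V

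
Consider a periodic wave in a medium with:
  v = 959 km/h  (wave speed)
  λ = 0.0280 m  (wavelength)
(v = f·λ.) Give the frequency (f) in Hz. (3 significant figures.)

9510 Hz

Rearranging v = f·λ for f: f = v/λ.
v = 959 km/h = 266.4 m/s; λ = 0.0280 m.
f = 9514 Hz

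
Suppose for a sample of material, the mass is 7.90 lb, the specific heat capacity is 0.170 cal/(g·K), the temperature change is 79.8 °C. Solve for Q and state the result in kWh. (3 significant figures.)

Q is given directly by: Q = mcΔT.
m = 7.90 lb = 3.583 kg; c = 0.170 cal/(g·K) = 711.3 J/(kg·K); ΔT = 79.8 °C = 79.80 K.
Q = 2.034×10^5 J
2.034×10^5 J × (1 kWh / 3.600×10^6 J) = 0.05650 kWh

0.0565 kWh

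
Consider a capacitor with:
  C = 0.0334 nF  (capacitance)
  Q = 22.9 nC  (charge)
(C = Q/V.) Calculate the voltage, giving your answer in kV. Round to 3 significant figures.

Rearranging C = Q/V for V: V = Q/C.
C = 0.0334 nF = 3.340×10^-11 F; Q = 22.9 nC = 2.290×10^-8 C.
V = 685.6 V
685.6 V × (1 kV / 1000 V) = 0.6856 kV

0.686 kV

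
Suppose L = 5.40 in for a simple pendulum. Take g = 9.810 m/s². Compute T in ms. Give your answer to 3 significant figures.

743 ms

T is given directly by: T = 2π√(L/g).
L = 5.40 in = 0.1372 m; g = 9.810 m/s².
T = 0.7429 s
0.7429 s × (1 ms / 0.001000 s) = 742.9 ms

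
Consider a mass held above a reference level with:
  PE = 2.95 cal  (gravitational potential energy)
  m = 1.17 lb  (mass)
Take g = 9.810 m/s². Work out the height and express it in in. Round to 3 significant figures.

93.3 in

Solving PE = m·g·h for h: h = PE/(m·g).
PE = 2.95 cal = 12.34 J; m = 1.17 lb = 0.5307 kg; g = 9.810 m/s².
h = 2.371 m
2.371 m × (1 in / 0.02540 m) = 93.34 in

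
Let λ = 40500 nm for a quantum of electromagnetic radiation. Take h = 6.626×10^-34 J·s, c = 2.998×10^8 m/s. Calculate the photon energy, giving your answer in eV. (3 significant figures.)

0.0306 eV

Directly: E = hc/λ.
λ = 40500 nm = 4.050×10^-5 m; h = 6.626×10^-34 J·s; c = 2.998×10^8 m/s.
E = 4.905×10^-21 J  (the unit combination reduces to kg·m²/s² = J)
4.905×10^-21 J × (1 eV / 1.602×10^-19 J) = 0.03061 eV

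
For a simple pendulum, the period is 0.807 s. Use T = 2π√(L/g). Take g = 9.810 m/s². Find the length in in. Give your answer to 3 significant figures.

6.37 in

Rearranging T = 2π√(L/g) for L: L = g·(T/2π)².
T = 0.807 s; g = 9.810 m/s².
L = 0.1618 m
0.1618 m × (1 in / 0.02540 m) = 6.371 in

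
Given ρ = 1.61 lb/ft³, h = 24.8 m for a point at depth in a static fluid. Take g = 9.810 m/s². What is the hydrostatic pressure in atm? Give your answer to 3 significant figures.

Directly: P = ρgh.
ρ = 1.61 lb/ft³ = 25.79 kg/m³; h = 24.8 m; g = 9.810 m/s².
P = 6274 Pa
6274 Pa × (1 atm / 1.013×10^5 Pa) = 0.06192 atm

0.0619 atm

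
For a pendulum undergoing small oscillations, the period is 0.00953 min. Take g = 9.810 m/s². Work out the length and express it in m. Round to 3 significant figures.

Solving T = 2π√(L/g) for L: L = g·(T/2π)².
T = 0.00953 min = 0.5718 s; g = 9.810 m/s².
L = 0.08125 m

0.0812 m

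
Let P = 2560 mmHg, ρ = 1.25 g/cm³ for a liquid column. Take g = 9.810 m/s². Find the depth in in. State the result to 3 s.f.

1100 in

Rearranging P = ρ·g·h for h: h = P/(ρ·g).
P = 2560 mmHg = 3.413×10^5 Pa; ρ = 1.25 g/cm³ = 1250 kg/m³; g = 9.810 m/s².
h = 27.83 m
27.83 m × (1 in / 0.02540 m) = 1096 in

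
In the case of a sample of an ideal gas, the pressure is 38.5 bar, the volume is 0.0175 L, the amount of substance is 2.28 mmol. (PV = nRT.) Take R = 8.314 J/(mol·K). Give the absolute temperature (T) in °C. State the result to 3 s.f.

Rearranging PV = nRT for T: T = PV/(nR).
P = 38.5 bar = 3.850×10^6 Pa; V = 0.0175 L = 1.750×10^-5 m³; n = 2.28 mmol = 0.002280 mol; R = 8.314 J/(mol·K).
T = 3554 K
3554 K − 273.15 = 3281 °C

3280 °C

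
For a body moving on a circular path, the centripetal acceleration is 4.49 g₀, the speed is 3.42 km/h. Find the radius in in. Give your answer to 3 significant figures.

Solving a = v²/r for r: r = v²/a.
a = 4.49 g₀ = 44.03 m/s²; v = 3.42 km/h = 0.9500 m/s.
r = 0.02050 m
0.02050 m × (1 in / 0.02540 m) = 0.8069 in

0.807 in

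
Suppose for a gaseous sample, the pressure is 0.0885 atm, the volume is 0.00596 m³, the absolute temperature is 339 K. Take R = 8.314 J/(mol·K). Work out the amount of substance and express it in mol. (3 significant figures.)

Rearranging: n = PV/(RT).
P = 0.0885 atm = 8967 Pa; V = 0.00596 m³; T = 339 K; R = 8.314 J/(mol·K).
n = 0.01896 mol

0.0190 mol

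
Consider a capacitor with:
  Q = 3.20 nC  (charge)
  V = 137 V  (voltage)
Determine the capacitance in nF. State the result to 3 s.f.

0.0234 nF

C is given directly by: C = Q/V.
Q = 3.20 nC = 3.200×10^-9 C; V = 137 V.
C = 2.336×10^-11 F
2.336×10^-11 F × (1 nF / 1.000×10^-9 F) = 0.02336 nF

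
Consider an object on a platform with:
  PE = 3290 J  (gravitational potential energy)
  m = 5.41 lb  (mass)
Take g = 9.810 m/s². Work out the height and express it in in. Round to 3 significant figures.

Rearranging PE = m·g·h for h: h = PE/(m·g).
PE = 3290 J; m = 5.41 lb = 2.454 kg; g = 9.810 m/s².
h = 136.7 m
136.7 m × (1 in / 0.02540 m) = 5381 in

5380 in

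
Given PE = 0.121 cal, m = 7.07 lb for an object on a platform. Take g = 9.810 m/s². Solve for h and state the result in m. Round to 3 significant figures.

0.0161 m

Rearranging PE = m·g·h for h: h = PE/(m·g).
PE = 0.121 cal = 0.5063 J; m = 7.07 lb = 3.207 kg; g = 9.810 m/s².
h = 0.01609 m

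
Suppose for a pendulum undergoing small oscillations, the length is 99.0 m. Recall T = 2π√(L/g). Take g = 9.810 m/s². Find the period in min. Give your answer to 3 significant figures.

Directly: T = 2π√(L/g).
L = 99.0 m; g = 9.810 m/s².
T = 19.96 s
19.96 s × (1 min / 60.00 s) = 0.3327 min

0.333 min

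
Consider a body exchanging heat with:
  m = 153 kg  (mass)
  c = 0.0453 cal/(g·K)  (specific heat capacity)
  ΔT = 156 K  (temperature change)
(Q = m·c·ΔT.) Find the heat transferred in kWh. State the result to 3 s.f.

1.26 kWh

Directly: Q = mcΔT.
m = 153 kg; c = 0.0453 cal/(g·K) = 189.5 J/(kg·K); ΔT = 156 K.
Q = 4.524×10^6 J
4.524×10^6 J × (1 kWh / 3.600×10^6 J) = 1.257 kWh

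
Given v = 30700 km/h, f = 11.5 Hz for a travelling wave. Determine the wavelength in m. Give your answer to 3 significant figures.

Rearranging v = f·λ for λ: λ = v/f.
v = 30700 km/h = 8528 m/s; f = 11.5 Hz.
λ = 741.5 m

742 m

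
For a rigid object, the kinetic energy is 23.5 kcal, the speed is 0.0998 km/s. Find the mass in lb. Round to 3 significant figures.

Solving KE = ½mv² for m: m = 2·KE/v².
KE = 23.5 kcal = 98324 J; v = 0.0998 km/s = 99.80 m/s.
m = 19.74 kg
19.74 kg × (1 lb / 0.4536 kg) = 43.53 lb

43.5 lb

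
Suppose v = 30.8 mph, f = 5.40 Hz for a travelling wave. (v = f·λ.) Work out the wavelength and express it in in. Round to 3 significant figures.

100 in

Rearranging: λ = v/f.
v = 30.8 mph = 13.77 m/s; f = 5.40 Hz.
λ = 2.550 m
2.550 m × (1 in / 0.02540 m) = 100.4 in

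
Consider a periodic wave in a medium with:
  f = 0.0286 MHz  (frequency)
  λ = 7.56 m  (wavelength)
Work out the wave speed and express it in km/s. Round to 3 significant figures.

216 km/s

v is given directly by: v = fλ.
f = 0.0286 MHz = 28600 Hz; λ = 7.56 m.
v = 2.162×10^5 m/s
2.162×10^5 m/s × (1 km/s / 1000 m/s) = 216.2 km/s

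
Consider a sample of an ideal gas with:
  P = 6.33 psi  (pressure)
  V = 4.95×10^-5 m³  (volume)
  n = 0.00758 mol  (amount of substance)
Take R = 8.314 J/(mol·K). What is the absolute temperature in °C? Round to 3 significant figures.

-239 °C

Rearranging: T = PV/(nR).
P = 6.33 psi = 43644 Pa; V = 4.95×10^-5 m³; n = 0.00758 mol; R = 8.314 J/(mol·K).
T = 34.28 K
34.28 K − 273.15 = -238.9 °C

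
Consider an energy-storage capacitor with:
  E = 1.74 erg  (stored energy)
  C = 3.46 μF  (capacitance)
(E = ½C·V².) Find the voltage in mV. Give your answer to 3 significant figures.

317 mV

Rearranging E = ½C·V² for V: V = √(2E/C).
E = 1.74 erg = 1.740×10^-7 J; C = 3.46 μF = 3.460×10^-6 F.
V = 0.3171 V
0.3171 V × (1 mV / 0.001000 V) = 317.1 mV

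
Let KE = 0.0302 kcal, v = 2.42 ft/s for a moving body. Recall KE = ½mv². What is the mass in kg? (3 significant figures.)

Rearranging KE = ½mv² for m: m = 2·KE/v².
KE = 0.0302 kcal = 126.4 J; v = 2.42 ft/s = 0.7376 m/s.
m = 464.5 kg

464 kg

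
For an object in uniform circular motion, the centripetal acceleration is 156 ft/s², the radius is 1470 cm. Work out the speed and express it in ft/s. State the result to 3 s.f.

86.7 ft/s

Rearranging: v = √(a·r).
a = 156 ft/s² = 47.55 m/s²; r = 1470 cm = 14.70 m.
v = 26.44 m/s
26.44 m/s × (1 ft/s / 0.3048 m/s) = 86.74 ft/s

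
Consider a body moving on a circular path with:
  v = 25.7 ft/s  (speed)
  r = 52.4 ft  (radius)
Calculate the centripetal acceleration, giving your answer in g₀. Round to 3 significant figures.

0.392 g₀

Directly: a = v²/r.
v = 25.7 ft/s = 7.833 m/s; r = 52.4 ft = 15.97 m.
a = 3.842 m/s²
3.842 m/s² × (1 g₀ / 9.807 m/s²) = 0.3918 g₀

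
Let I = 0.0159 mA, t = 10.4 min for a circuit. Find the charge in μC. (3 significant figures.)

Directly: q = It.
I = 0.0159 mA = 1.590×10^-5 A; t = 10.4 min = 624.0 s.
q = 0.009922 C
0.009922 C × (1 μC / 1.000×10^-6 C) = 9922 μC

9920 μC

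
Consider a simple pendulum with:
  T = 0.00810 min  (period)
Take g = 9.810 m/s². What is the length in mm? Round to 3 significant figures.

Solving T = 2π√(L/g) for L: L = g·(T/2π)².
T = 0.00810 min = 0.4860 s; g = 9.810 m/s².
L = 0.05869 m
0.05869 m × (1 mm / 0.001000 m) = 58.69 mm

58.7 mm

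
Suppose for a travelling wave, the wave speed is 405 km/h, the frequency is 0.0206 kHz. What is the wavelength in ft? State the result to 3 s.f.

17.9 ft

Solving v = f·λ for λ: λ = v/f.
v = 405 km/h = 112.5 m/s; f = 0.0206 kHz = 20.60 Hz.
λ = 5.461 m
5.461 m × (1 ft / 0.3048 m) = 17.92 ft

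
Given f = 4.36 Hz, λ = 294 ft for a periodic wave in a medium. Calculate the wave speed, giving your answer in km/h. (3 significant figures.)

1410 km/h

v is given directly by: v = fλ.
f = 4.36 Hz; λ = 294 ft = 89.61 m.
v = 390.7 m/s
390.7 m/s × (1 km/h / 0.2778 m/s) = 1407 km/h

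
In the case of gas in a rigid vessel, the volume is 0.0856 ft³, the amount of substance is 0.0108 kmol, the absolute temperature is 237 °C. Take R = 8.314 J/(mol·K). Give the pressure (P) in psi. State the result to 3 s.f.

From the ideal-gas law: P = nRT/V.
V = 0.0856 ft³ = 0.002424 m³; n = 0.0108 kmol = 10.80 mol; T = 237 °C = 510.1 K; R = 8.314 J/(mol·K).
P = 1.890×10^7 Pa  (the unit combination reduces to kg/(m·s²) = Pa)
1.890×10^7 Pa × (1 psi / 6895 Pa) = 2741 psi

2740 psi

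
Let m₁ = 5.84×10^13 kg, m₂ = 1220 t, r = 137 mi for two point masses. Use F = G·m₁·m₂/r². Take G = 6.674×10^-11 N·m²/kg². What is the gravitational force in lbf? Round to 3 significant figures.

0.0220 lbf

F is given directly by: F = Gm₁m₂/r².
m₁ = 5.84×10^13 kg; m₂ = 1220 t = 1.220×10^6 kg; r = 137 mi = 2.205×10^5 m; G = 6.674×10^-11 N·m²/kg².
F = 0.09782 N
0.09782 N × (1 lbf / 4.448 N) = 0.02199 lbf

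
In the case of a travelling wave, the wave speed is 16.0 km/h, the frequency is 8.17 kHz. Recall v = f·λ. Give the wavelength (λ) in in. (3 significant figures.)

0.0214 in

Solving v = f·λ for λ: λ = v/f.
v = 16.0 km/h = 4.444 m/s; f = 8.17 kHz = 8170 Hz.
λ = 5.440×10^-4 m
5.440×10^-4 m × (1 in / 0.02540 m) = 0.02142 in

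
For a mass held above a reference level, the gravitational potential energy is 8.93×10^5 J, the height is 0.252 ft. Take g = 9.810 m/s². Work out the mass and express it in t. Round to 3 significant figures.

Rearranging: m = PE/(g·h).
PE = 8.93×10^5 J; h = 0.252 ft = 0.07681 m; g = 9.810 m/s².
m = 1.185×10^6 kg
1.185×10^6 kg × (1 t / 1000 kg) = 1185 t

1190 t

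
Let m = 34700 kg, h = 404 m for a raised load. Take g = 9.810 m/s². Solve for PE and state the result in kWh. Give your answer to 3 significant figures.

38.2 kWh

PE is given directly by: PE = mgh.
m = 34700 kg; h = 404 m; g = 9.810 m/s².
PE = 1.375×10^8 J
1.375×10^8 J × (1 kWh / 3.600×10^6 J) = 38.20 kWh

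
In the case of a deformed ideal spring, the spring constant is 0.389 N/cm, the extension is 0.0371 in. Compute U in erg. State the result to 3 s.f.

173 erg

U is given directly by: U = ½kx².
k = 0.389 N/cm = 38.90 N/m; x = 0.0371 in = 9.423×10^-4 m.
U = 1.727×10^-5 J
1.727×10^-5 J × (1 erg / 1.000×10^-7 J) = 172.7 erg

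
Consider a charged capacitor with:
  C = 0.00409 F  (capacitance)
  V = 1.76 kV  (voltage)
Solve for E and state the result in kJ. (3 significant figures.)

6.33 kJ

E is given directly by: E = ½CV².
C = 0.00409 F; V = 1.76 kV = 1760 V.
E = 6335 J
6335 J × (1 kJ / 1000 J) = 6.335 kJ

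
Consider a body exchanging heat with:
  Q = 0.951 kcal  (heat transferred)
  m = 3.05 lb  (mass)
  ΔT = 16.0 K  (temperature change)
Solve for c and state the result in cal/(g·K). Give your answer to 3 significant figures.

Rearranging Q = m·c·ΔT for c: c = Q/(m·ΔT).
Q = 0.951 kcal = 3979 J; m = 3.05 lb = 1.383 kg; ΔT = 16.0 K.
c = 179.8 J/(kg·K)
179.8 J/(kg·K) × (1 cal/(g·K) / 4184 J/(kg·K)) = 0.04296 cal/(g·K)

0.0430 cal/(g·K)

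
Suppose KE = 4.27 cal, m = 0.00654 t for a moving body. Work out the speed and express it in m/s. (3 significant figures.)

2.34 m/s

Solving KE = ½mv² for v: v = √(2·KE/m).
KE = 4.27 cal = 17.87 J; m = 0.00654 t = 6.540 kg.
v = 2.337 m/s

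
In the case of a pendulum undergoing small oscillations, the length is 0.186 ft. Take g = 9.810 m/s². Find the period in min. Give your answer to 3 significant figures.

T is given directly by: T = 2π√(L/g).
L = 0.186 ft = 0.05669 m; g = 9.810 m/s².
T = 0.4776 s
0.4776 s × (1 min / 60.00 s) = 0.007961 min

0.00796 min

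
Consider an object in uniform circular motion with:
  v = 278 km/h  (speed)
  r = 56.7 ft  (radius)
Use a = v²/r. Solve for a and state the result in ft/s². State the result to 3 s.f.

1130 ft/s²

Directly: a = v²/r.
v = 278 km/h = 77.22 m/s; r = 56.7 ft = 17.28 m.
a = 345.1 m/s²
345.1 m/s² × (1 ft/s² / 0.3048 m/s²) = 1132 ft/s²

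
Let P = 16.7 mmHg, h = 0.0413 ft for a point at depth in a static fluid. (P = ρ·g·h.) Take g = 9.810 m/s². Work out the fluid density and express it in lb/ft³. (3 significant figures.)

Solving P = ρ·g·h for ρ: ρ = P/(g·h).
P = 16.7 mmHg = 2226 Pa; h = 0.0413 ft = 0.01259 m; g = 9.810 m/s².
ρ = 18030 kg/m³
18030 kg/m³ × (1 lb/ft³ / 16.02 kg/m³) = 1126 lb/ft³

1130 lb/ft³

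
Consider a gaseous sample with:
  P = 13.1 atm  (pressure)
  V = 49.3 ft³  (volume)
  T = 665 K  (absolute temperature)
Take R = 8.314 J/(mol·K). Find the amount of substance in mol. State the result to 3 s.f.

335 mol

Rearranging: n = PV/(RT).
P = 13.1 atm = 1.327×10^6 Pa; V = 49.3 ft³ = 1.396 m³; T = 665 K; R = 8.314 J/(mol·K).
n = 335.2 mol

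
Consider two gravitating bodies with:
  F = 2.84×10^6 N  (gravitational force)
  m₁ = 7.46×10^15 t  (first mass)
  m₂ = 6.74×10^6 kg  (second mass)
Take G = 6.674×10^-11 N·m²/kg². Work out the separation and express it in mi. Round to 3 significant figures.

From Newton's law of gravitation: r = √(G·m₁m₂/F).
F = 2.84×10^6 N; m₁ = 7.46×10^15 t = 7.460×10^18 kg; m₂ = 6.74×10^6 kg; G = 6.674×10^-11 N·m²/kg².
r = 34374 m
34374 m × (1 mi / 1609 m) = 21.36 mi

21.4 mi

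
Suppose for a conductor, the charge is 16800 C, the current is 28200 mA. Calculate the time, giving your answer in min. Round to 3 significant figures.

Rearranging: t = q/I.
q = 16800 C; I = 28200 mA = 28.20 A.
t = 595.7 s
595.7 s × (1 min / 60.00 s) = 9.929 min

9.93 min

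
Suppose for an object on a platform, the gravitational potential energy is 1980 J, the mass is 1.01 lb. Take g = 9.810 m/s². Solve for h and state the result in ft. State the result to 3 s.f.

1450 ft

Rearranging: h = PE/(m·g).
PE = 1980 J; m = 1.01 lb = 0.4581 kg; g = 9.810 m/s².
h = 440.6 m
440.6 m × (1 ft / 0.3048 m) = 1445 ft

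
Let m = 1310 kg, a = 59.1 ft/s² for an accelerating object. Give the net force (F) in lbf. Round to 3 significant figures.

5310 lbf

From Newton's second law: F = m·a.
m = 1310 kg; a = 59.1 ft/s² = 18.01 m/s².
F = 23598 N
23598 N × (1 lbf / 4.448 N) = 5305 lbf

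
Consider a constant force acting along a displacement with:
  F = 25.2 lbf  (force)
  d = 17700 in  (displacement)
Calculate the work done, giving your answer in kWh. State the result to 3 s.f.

W is given directly by: W = F·d.
F = 25.2 lbf = 112.1 N; d = 17700 in = 449.6 m.
W = 50396 J
50396 J × (1 kWh / 3.600×10^6 J) = 0.01400 kWh

0.0140 kWh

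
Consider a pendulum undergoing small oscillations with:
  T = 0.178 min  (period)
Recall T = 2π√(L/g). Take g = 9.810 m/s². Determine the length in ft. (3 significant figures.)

Rearranging T = 2π√(L/g) for L: L = g·(T/2π)².
T = 0.178 min = 10.68 s; g = 9.810 m/s².
L = 28.34 m
28.34 m × (1 ft / 0.3048 m) = 92.99 ft

93.0 ft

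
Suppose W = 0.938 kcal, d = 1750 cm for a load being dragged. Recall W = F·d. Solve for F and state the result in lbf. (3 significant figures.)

Solving W = F·d for F: F = W/d.
W = 0.938 kcal = 3925 J; d = 1750 cm = 17.50 m.
F = 224.3 N  (the unit combination reduces to kg·m/s² = N)
224.3 N × (1 lbf / 4.448 N) = 50.42 lbf

50.4 lbf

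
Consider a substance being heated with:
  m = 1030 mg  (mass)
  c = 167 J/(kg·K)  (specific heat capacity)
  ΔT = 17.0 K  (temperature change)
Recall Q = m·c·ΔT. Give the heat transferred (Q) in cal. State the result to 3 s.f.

Directly: Q = mcΔT.
m = 1030 mg = 0.001030 kg; c = 167 J/(kg·K); ΔT = 17.0 K.
Q = 2.924 J
2.924 J × (1 cal / 4.184 J) = 0.6989 cal

0.699 cal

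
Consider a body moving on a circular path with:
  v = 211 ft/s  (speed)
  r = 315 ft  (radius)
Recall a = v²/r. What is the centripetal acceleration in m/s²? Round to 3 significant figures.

43.1 m/s²

a is given directly by: a = v²/r.
v = 211 ft/s = 64.31 m/s; r = 315 ft = 96.01 m.
a = 43.08 m/s²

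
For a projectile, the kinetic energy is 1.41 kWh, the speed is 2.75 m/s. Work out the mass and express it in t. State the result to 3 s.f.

Rearranging KE = ½mv² for m: m = 2·KE/v².
KE = 1.41 kWh = 5.076×10^6 J; v = 2.75 m/s.
m = 1.342×10^6 kg
1.342×10^6 kg × (1 t / 1000 kg) = 1342 t

1340 t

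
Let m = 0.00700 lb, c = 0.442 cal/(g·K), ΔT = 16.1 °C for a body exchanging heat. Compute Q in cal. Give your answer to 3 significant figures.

Q is given directly by: Q = mcΔT.
m = 0.00700 lb = 0.003175 kg; c = 0.442 cal/(g·K) = 1849 J/(kg·K); ΔT = 16.1 °C = 16.10 K.
Q = 94.54 J  (the unit combination reduces to kg·m²/s² = J)
94.54 J × (1 cal / 4.184 J) = 22.59 cal

22.6 cal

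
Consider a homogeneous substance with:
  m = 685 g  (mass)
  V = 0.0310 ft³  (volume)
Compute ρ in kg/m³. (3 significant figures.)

780 kg/m³

Directly: ρ = m/V.
m = 685 g = 0.6850 kg; V = 0.0310 ft³ = 8.778×10^-4 m³.
ρ = 780.3 kg/m³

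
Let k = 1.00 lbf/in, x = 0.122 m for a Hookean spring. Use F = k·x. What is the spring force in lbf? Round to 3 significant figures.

4.80 lbf

F is given directly by: F = kx.
k = 1.00 lbf/in = 175.1 N/m; x = 0.122 m.
F = 21.37 N  (the unit combination reduces to kg·m/s² = N)
21.37 N × (1 lbf / 4.448 N) = 4.803 lbf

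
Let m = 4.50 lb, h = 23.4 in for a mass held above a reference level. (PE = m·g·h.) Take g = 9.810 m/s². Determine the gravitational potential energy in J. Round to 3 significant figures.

11.9 J

Directly: PE = mgh.
m = 4.50 lb = 2.041 kg; h = 23.4 in = 0.5944 m; g = 9.810 m/s².
PE = 11.90 J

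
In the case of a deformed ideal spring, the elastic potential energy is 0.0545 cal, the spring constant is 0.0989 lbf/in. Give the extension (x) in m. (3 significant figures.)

Rearranging U = ½k·x² for x: x = √(2U/k).
U = 0.0545 cal = 0.2280 J; k = 0.0989 lbf/in = 17.32 N/m.
x = 0.1623 m

0.162 m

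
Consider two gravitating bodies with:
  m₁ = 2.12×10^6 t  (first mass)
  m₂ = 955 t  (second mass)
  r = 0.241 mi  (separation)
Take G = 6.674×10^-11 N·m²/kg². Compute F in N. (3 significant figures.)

From Newton's law of gravitation: F = Gm₁m₂/r².
m₁ = 2.12×10^6 t = 2.120×10^9 kg; m₂ = 955 t = 9.550×10^5 kg; r = 0.241 mi = 387.9 m; G = 6.674×10^-11 N·m²/kg².
F = 0.8982 N

0.898 N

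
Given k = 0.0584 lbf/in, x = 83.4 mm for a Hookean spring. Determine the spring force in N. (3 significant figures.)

F is given directly by: F = kx.
k = 0.0584 lbf/in = 10.23 N/m; x = 83.4 mm = 0.08340 m.
F = 0.8530 N

0.853 N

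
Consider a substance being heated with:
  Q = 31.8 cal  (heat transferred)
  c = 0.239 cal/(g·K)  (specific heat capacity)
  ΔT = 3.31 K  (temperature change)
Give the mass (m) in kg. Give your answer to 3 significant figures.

Solving Q = m·c·ΔT for m: m = Q/(c·ΔT).
Q = 31.8 cal = 133.1 J; c = 0.239 cal/(g·K) = 1000.0 J/(kg·K); ΔT = 3.31 K.
m = 0.04020 kg

0.0402 kg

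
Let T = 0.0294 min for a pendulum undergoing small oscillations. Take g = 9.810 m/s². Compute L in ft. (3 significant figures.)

2.54 ft

Solving T = 2π√(L/g) for L: L = g·(T/2π)².
T = 0.0294 min = 1.764 s; g = 9.810 m/s².
L = 0.7732 m
0.7732 m × (1 ft / 0.3048 m) = 2.537 ft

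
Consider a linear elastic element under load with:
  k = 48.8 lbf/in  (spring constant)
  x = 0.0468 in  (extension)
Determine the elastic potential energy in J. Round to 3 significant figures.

Directly: U = ½kx².
k = 48.8 lbf/in = 8546 N/m; x = 0.0468 in = 0.001189 m.
U = 0.006038 J  (the unit combination reduces to kg·m²/s² = J)

0.00604 J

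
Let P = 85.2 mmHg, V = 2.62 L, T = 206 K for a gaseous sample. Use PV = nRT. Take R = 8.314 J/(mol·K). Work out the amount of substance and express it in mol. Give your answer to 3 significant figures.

From the ideal-gas law: n = PV/(RT).
P = 85.2 mmHg = 11359 Pa; V = 2.62 L = 0.002620 m³; T = 206 K; R = 8.314 J/(mol·K).
n = 0.01738 mol

0.0174 mol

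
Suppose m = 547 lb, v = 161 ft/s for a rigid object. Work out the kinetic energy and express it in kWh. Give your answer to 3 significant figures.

KE is given directly by: KE = ½mv².
m = 547 lb = 248.1 kg; v = 161 ft/s = 49.07 m/s.
KE = 2.987×10^5 J  (the unit combination reduces to kg·m²/s² = J)
2.987×10^5 J × (1 kWh / 3.600×10^6 J) = 0.08299 kWh

0.0830 kWh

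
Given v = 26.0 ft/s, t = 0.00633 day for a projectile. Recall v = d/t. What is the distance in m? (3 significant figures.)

Rearranging v = d/t for d: d = v·t.
v = 26.0 ft/s = 7.925 m/s; t = 0.00633 day = 546.9 s.
d = 4334 m

4330 m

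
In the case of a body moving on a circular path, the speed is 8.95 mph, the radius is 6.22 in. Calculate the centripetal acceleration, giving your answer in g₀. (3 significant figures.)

Directly: a = v²/r.
v = 8.95 mph = 4.001 m/s; r = 6.22 in = 0.1580 m.
a = 101.3 m/s²
101.3 m/s² × (1 g₀ / 9.807 m/s²) = 10.33 g₀

10.3 g₀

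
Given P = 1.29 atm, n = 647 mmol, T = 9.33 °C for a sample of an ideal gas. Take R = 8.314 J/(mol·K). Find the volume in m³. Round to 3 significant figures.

Rearranging PV = nRT for V: V = nRT/P.
P = 1.29 atm = 1.307×10^5 Pa; n = 647 mmol = 0.6470 mol; T = 9.33 °C = 282.5 K; R = 8.314 J/(mol·K).
V = 0.01163 m³

0.0116 m³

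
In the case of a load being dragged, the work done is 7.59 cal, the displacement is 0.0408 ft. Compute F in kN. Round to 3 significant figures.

Rearranging: F = W/d.
W = 7.59 cal = 31.76 J; d = 0.0408 ft = 0.01244 m.
F = 2554 N
2554 N × (1 kN / 1000 N) = 2.554 kN

2.55 kN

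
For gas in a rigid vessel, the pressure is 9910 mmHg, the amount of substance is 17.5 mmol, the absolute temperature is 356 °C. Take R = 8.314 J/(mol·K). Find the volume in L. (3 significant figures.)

Rearranging: V = nRT/P.
P = 9910 mmHg = 1.321×10^6 Pa; n = 17.5 mmol = 0.01750 mol; T = 356 °C = 629.1 K; R = 8.314 J/(mol·K).
V = 6.928×10^-5 m³
6.928×10^-5 m³ × (1 L / 0.001000 m³) = 0.06928 L

0.0693 L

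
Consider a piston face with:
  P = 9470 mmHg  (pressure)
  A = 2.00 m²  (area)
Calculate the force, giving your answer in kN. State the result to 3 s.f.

Rearranging P = F/A for F: F = P·A.
P = 9470 mmHg = 1.263×10^6 Pa; A = 2.00 m².
F = 2.525×10^6 N
2.525×10^6 N × (1 kN / 1000 N) = 2525 kN

2530 kN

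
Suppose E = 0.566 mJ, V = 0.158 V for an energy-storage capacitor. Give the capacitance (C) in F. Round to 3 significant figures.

Rearranging: C = 2E/V².
E = 0.566 mJ = 5.660×10^-4 J; V = 0.158 V.
C = 0.04535 F

0.0453 F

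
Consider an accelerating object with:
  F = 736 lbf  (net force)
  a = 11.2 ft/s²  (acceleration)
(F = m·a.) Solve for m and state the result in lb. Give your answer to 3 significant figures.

From Newton's second law: m = F/a.
F = 736 lbf = 3274 N; a = 11.2 ft/s² = 3.414 m/s².
m = 959.0 kg
959.0 kg × (1 lb / 0.4536 kg) = 2114 lb

2110 lb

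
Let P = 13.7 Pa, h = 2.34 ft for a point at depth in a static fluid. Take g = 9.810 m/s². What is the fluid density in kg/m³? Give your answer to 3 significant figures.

Rearranging: ρ = P/(g·h).
P = 13.7 Pa; h = 2.34 ft = 0.7132 m; g = 9.810 m/s².
ρ = 1.958 kg/m³

1.96 kg/m³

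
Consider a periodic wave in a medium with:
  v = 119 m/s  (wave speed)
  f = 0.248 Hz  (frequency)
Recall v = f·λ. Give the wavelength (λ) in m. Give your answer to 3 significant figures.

Solving v = f·λ for λ: λ = v/f.
v = 119 m/s; f = 0.248 Hz.
λ = 479.8 m

480 m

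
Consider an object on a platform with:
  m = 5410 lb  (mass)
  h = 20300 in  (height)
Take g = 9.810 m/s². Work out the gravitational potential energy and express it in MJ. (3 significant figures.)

PE is given directly by: PE = mgh.
m = 5410 lb = 2454 kg; h = 20300 in = 515.6 m; g = 9.810 m/s².
PE = 1.241×10^7 J  (the unit combination reduces to kg·m²/s² = J)
1.241×10^7 J × (1 MJ / 1.000×10^6 J) = 12.41 MJ

12.4 MJ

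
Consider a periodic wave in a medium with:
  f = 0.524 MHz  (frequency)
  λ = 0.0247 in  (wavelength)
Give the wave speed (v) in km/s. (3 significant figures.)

0.329 km/s

v is given directly by: v = fλ.
f = 0.524 MHz = 5.240×10^5 Hz; λ = 0.0247 in = 6.274×10^-4 m.
v = 328.7 m/s
328.7 m/s × (1 km/s / 1000 m/s) = 0.3287 km/s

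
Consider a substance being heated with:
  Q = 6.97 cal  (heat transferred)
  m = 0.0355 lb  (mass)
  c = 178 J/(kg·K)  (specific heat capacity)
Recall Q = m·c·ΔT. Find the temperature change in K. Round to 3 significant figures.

10.2 K

Solving Q = m·c·ΔT for ΔT: ΔT = Q/(m·c).
Q = 6.97 cal = 29.16 J; m = 0.0355 lb = 0.01610 kg; c = 178 J/(kg·K).
ΔT = 10.17 K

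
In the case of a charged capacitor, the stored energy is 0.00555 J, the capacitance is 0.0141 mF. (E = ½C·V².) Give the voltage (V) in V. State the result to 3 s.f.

Rearranging: V = √(2E/C).
E = 0.00555 J; C = 0.0141 mF = 1.410×10^-5 F.
V = 28.06 V

28.1 V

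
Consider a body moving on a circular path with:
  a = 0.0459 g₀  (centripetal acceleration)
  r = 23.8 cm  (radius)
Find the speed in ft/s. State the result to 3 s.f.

1.07 ft/s

Rearranging: v = √(a·r).
a = 0.0459 g₀ = 0.4501 m/s²; r = 23.8 cm = 0.2380 m.
v = 0.3273 m/s
0.3273 m/s × (1 ft/s / 0.3048 m/s) = 1.074 ft/s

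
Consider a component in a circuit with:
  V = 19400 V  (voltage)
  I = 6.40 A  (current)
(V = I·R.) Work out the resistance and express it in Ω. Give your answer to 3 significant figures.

3030 Ω

From Ohm's law: R = V/I.
V = 19400 V; I = 6.40 A.
R = 3031 Ω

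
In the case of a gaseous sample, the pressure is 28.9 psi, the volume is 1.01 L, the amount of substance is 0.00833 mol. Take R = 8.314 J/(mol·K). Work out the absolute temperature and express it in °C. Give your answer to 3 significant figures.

Rearranging PV = nRT for T: T = PV/(nR).
P = 28.9 psi = 1.993×10^5 Pa; V = 1.01 L = 0.001010 m³; n = 0.00833 mol; R = 8.314 J/(mol·K).
T = 2906 K
2906 K − 273.15 = 2633 °C

2630 °C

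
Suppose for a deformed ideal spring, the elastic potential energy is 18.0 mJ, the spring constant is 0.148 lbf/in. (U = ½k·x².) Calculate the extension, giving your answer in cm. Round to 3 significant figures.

Rearranging: x = √(2U/k).
U = 18.0 mJ = 0.01800 J; k = 0.148 lbf/in = 25.92 N/m.
x = 0.03727 m
0.03727 m × (1 cm / 0.01000 m) = 3.727 cm

3.73 cm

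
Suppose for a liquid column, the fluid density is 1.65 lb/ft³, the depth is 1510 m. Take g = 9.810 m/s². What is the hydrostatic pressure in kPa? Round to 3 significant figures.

392 kPa

P is given directly by: P = ρgh.
ρ = 1.65 lb/ft³ = 26.43 kg/m³; h = 1510 m; g = 9.810 m/s².
P = 3.915×10^5 Pa
3.915×10^5 Pa × (1 kPa / 1000 Pa) = 391.5 kPa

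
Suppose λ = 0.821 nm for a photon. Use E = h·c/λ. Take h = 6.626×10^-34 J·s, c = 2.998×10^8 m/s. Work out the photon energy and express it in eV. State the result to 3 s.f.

1510 eV

Directly: E = hc/λ.
λ = 0.821 nm = 8.210×10^-10 m; h = 6.626×10^-34 J·s; c = 2.998×10^8 m/s.
E = 2.420×10^-16 J
2.420×10^-16 J × (1 eV / 1.602×10^-19 J) = 1510 eV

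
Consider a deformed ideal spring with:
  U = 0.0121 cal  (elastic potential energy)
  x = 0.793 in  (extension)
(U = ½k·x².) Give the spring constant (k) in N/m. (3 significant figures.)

Solving U = ½k·x² for k: k = 2U/x².
U = 0.0121 cal = 0.05063 J; x = 0.793 in = 0.02014 m.
k = 249.6 N/m

250 N/m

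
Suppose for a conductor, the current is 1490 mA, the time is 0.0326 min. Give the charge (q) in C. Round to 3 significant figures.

2.91 C

q is given directly by: q = It.
I = 1490 mA = 1.490 A; t = 0.0326 min = 1.956 s.
q = 2.914 C  (the unit combination reduces to A·s = C)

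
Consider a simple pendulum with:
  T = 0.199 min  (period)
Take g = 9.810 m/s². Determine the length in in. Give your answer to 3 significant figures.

Solving T = 2π√(L/g) for L: L = g·(T/2π)².
T = 0.199 min = 11.94 s; g = 9.810 m/s².
L = 35.43 m
35.43 m × (1 in / 0.02540 m) = 1395 in

1390 in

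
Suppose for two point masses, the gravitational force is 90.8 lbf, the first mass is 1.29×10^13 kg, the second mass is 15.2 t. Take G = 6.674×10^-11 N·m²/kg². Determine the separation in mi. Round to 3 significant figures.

0.112 mi

Rearranging F = G·m₁·m₂/r² for r: r = √(G·m₁m₂/F).
F = 90.8 lbf = 403.9 N; m₁ = 1.29×10^13 kg; m₂ = 15.2 t = 15200 kg; G = 6.674×10^-11 N·m²/kg².
r = 180.0 m
180.0 m × (1 mi / 1609 m) = 0.1118 mi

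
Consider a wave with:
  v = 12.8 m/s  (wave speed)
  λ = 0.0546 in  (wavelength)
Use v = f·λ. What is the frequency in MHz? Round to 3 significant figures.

Solving v = f·λ for f: f = v/λ.
v = 12.8 m/s; λ = 0.0546 in = 0.001387 m.
f = 9230 Hz
9230 Hz × (1 MHz / 1.000×10^6 Hz) = 0.009230 MHz

0.00923 MHz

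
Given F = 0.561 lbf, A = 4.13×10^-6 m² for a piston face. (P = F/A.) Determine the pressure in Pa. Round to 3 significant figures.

6.04×10^5 Pa

P is given directly by: P = F/A.
F = 0.561 lbf = 2.495 N; A = 4.13×10^-6 m².
P = 6.042×10^5 Pa  (the unit combination reduces to kg/(m·s²) = Pa)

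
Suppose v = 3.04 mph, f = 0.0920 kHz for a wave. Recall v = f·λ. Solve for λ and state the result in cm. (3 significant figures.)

1.48 cm

Rearranging v = f·λ for λ: λ = v/f.
v = 3.04 mph = 1.359 m/s; f = 0.0920 kHz = 92.00 Hz.
λ = 0.01477 m
0.01477 m × (1 cm / 0.01000 m) = 1.477 cm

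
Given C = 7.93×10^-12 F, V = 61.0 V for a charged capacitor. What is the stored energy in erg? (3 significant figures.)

0.148 erg

E is given directly by: E = ½CV².
C = 7.93×10^-12 F; V = 61.0 V.
E = 1.475×10^-8 J  (the unit combination reduces to kg·m²/s² = J)
1.475×10^-8 J × (1 erg / 1.000×10^-7 J) = 0.1475 erg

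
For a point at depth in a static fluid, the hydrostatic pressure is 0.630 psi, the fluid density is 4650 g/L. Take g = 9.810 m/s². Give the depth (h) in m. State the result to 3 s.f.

Rearranging P = ρ·g·h for h: h = P/(ρ·g).
P = 0.630 psi = 4344 Pa; ρ = 4650 g/L = 4650 kg/m³; g = 9.810 m/s².
h = 0.09522 m

0.0952 m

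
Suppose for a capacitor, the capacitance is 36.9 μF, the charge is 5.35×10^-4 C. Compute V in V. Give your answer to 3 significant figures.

Solving C = Q/V for V: V = Q/C.
C = 36.9 μF = 3.690×10^-5 F; Q = 5.35×10^-4 C.
V = 14.50 V

14.5 V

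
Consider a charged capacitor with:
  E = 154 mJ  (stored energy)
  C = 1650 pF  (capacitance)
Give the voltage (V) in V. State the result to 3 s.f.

Rearranging: V = √(2E/C).
E = 154 mJ = 0.1540 J; C = 1650 pF = 1.650×10^-9 F.
V = 13663 V

13700 V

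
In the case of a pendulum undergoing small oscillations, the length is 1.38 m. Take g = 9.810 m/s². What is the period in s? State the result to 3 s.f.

2.36 s

T is given directly by: T = 2π√(L/g).
L = 1.38 m; g = 9.810 m/s².
T = 2.357 s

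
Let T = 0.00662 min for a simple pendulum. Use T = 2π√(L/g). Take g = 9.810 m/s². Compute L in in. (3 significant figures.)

1.54 in

Solving T = 2π√(L/g) for L: L = g·(T/2π)².
T = 0.00662 min = 0.3972 s; g = 9.810 m/s².
L = 0.03920 m
0.03920 m × (1 in / 0.02540 m) = 1.543 in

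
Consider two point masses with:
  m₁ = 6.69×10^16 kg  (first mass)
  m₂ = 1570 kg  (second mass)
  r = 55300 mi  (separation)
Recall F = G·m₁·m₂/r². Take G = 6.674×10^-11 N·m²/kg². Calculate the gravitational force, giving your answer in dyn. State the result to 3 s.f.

0.0885 dyn

From Newton's law of gravitation: F = Gm₁m₂/r².
m₁ = 6.69×10^16 kg; m₂ = 1570 kg; r = 55300 mi = 8.900×10^7 m; G = 6.674×10^-11 N·m²/kg².
F = 8.850×10^-7 N  (the unit combination reduces to kg·m/s² = N)
8.850×10^-7 N × (1 dyn / 1.000×10^-5 N) = 0.08850 dyn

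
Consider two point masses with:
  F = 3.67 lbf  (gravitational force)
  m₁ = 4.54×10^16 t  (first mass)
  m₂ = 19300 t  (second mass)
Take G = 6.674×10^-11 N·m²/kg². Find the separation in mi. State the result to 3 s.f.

37200 mi

From Newton's law of gravitation: r = √(G·m₁m₂/F).
F = 3.67 lbf = 16.32 N; m₁ = 4.54×10^16 t = 4.540×10^19 kg; m₂ = 19300 t = 1.930×10^7 kg; G = 6.674×10^-11 N·m²/kg².
r = 5.985×10^7 m
5.985×10^7 m × (1 mi / 1609 m) = 37190 mi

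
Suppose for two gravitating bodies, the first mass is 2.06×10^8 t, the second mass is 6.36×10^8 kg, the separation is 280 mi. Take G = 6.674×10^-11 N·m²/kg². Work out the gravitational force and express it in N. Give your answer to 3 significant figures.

From Newton's law of gravitation: F = Gm₁m₂/r².
m₁ = 2.06×10^8 t = 2.060×10^11 kg; m₂ = 6.36×10^8 kg; r = 280 mi = 4.506×10^5 m; G = 6.674×10^-11 N·m²/kg².
F = 0.04306 N

0.0431 N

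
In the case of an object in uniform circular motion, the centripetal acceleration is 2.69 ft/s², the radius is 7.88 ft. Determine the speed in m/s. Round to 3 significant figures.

Solving a = v²/r for v: v = √(a·r).
a = 2.69 ft/s² = 0.8199 m/s²; r = 7.88 ft = 2.402 m.
v = 1.403 m/s

1.40 m/s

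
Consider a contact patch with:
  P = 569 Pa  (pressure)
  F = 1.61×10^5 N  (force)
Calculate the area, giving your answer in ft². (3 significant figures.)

Rearranging P = F/A for A: A = F/P.
P = 569 Pa; F = 1.61×10^5 N.
A = 283.0 m²
283.0 m² × (1 ft² / 0.09290 m²) = 3046 ft²

3050 ft²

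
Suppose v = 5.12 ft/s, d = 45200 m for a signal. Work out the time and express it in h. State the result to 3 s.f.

8.05 h

Solving v = d/t for t: t = d/v.
v = 5.12 ft/s = 1.561 m/s; d = 45200 m.
t = 28964 s
28964 s × (1 h / 3600 s) = 8.045 h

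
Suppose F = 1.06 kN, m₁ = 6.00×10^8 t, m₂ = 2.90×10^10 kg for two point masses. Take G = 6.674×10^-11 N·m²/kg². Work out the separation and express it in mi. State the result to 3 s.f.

20.6 mi

Rearranging F = G·m₁·m₂/r² for r: r = √(G·m₁m₂/F).
F = 1.06 kN = 1060 N; m₁ = 6.00×10^8 t = 6.000×10^11 kg; m₂ = 2.90×10^10 kg; G = 6.674×10^-11 N·m²/kg².
r = 33099 m
33099 m × (1 mi / 1609 m) = 20.57 mi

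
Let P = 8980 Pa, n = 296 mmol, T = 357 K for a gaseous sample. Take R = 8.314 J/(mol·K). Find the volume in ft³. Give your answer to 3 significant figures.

3.46 ft³

From the ideal-gas law: V = nRT/P.
P = 8980 Pa; n = 296 mmol = 0.2960 mol; T = 357 K; R = 8.314 J/(mol·K).
V = 0.09783 m³
0.09783 m³ × (1 ft³ / 0.02832 m³) = 3.455 ft³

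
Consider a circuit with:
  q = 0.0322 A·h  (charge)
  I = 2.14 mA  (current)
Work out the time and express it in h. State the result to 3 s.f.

Rearranging: t = q/I.
q = 0.0322 A·h = 115.9 C; I = 2.14 mA = 0.002140 A.
t = 54168 s
54168 s × (1 h / 3600 s) = 15.05 h

15.0 h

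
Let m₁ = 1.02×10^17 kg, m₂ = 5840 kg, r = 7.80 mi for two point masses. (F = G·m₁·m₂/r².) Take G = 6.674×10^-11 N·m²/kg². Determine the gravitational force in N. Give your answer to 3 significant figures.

252 N

F is given directly by: F = Gm₁m₂/r².
m₁ = 1.02×10^17 kg; m₂ = 5840 kg; r = 7.80 mi = 12553 m; G = 6.674×10^-11 N·m²/kg².
F = 252.3 N  (the unit combination reduces to kg·m/s² = N)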